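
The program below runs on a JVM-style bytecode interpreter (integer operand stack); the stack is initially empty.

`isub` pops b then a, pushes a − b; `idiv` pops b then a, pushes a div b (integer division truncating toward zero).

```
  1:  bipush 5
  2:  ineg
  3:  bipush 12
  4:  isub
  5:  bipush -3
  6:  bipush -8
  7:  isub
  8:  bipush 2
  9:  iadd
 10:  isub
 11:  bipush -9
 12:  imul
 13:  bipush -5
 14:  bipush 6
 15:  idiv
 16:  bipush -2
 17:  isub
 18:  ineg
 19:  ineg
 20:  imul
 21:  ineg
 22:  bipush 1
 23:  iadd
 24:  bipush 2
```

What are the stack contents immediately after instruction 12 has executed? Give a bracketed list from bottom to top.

bipush 5  : 5
ineg      : -5
bipush 12 : -5 12
isub      : -17
bipush -3 : -17 -3
bipush -8 : -17 -3 -8
isub      : -17 5
bipush 2  : -17 5 2
iadd      : -17 7
isub      : -24
bipush -9 : -24 -9
imul      : 216

[216]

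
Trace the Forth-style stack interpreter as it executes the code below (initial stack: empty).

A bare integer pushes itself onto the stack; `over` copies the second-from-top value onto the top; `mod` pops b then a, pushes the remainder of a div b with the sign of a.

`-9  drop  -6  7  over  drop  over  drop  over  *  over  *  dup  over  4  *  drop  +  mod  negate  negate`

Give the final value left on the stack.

-6

-9     -> [-9]
drop   -> []
-6     -> [-6]
7      -> [-6, 7]
over   -> [-6, 7, -6]
drop   -> [-6, 7]
over   -> [-6, 7, -6]
drop   -> [-6, 7]
over   -> [-6, 7, -6]
*      -> [-6, -42]
over   -> [-6, -42, -6]
*      -> [-6, 252]
dup    -> [-6, 252, 252]
over   -> [-6, 252, 252, 252]
4      -> [-6, 252, 252, 252, 4]
*      -> [-6, 252, 252, 1008]
drop   -> [-6, 252, 252]
+      -> [-6, 504]
mod    -> [-6]
negate -> [6]
negate -> [-6]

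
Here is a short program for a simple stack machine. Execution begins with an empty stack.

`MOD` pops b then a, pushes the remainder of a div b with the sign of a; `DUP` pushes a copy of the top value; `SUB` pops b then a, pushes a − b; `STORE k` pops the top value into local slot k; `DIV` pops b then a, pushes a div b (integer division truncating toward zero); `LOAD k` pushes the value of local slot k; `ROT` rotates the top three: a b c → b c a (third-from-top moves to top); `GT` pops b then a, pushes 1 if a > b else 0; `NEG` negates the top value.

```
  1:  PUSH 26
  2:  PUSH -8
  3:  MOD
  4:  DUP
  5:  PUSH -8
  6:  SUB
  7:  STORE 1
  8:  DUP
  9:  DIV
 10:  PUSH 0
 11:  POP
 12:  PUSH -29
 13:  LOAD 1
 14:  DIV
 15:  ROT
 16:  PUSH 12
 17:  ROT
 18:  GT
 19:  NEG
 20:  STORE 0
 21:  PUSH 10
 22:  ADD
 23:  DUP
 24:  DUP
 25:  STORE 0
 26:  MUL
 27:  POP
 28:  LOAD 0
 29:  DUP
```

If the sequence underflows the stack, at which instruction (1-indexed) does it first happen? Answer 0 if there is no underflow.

15

PUSH 26   26
PUSH -8   26 -8
MOD       2
DUP       2 2
PUSH -8   2 2 -8
SUB       2 10
STORE 1   2
DUP       2 2
DIV       1
PUSH 0    1 0
POP       1
PUSH -29  1 -29
LOAD 1    1 -29 10
DIV       1 -2
ROT  — needs 3 operands, stack has 2 → underflow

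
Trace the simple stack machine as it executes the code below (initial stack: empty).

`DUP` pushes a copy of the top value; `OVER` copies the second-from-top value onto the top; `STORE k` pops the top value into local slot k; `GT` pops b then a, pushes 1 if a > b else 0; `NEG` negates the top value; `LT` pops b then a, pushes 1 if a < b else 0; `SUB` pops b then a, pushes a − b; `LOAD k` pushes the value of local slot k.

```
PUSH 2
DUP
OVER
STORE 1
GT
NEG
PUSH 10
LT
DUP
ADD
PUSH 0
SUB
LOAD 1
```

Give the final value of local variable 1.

PUSH 2   [2]
DUP      [2, 2]
OVER     [2, 2, 2]
STORE 1  [2, 2]
GT       [0]
NEG      [0]
PUSH 10  [0, 10]
LT       [1]
DUP      [1, 1]
ADD      [2]
PUSH 0   [2, 0]
SUB      [2]
LOAD 1   [2, 2]

2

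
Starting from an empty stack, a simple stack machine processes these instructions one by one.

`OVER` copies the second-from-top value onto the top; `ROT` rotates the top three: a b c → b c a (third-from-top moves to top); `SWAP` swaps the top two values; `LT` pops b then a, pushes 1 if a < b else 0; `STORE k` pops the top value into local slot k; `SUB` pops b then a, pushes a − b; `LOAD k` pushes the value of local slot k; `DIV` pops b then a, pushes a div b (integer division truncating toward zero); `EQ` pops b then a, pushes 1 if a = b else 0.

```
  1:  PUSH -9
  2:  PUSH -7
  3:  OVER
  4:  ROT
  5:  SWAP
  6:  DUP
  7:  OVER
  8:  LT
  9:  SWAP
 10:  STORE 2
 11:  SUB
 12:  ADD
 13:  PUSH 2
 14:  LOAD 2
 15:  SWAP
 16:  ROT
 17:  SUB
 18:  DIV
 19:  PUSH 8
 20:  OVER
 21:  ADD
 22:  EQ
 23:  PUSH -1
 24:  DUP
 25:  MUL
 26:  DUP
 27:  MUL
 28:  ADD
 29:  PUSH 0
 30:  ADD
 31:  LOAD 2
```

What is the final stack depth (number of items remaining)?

PUSH -9 -> -9
PUSH -7 -> -9 -7
OVER    -> -9 -7 -9
ROT     -> -7 -9 -9
SWAP    -> -7 -9 -9
DUP     -> -7 -9 -9 -9
OVER    -> -7 -9 -9 -9 -9
LT      -> -7 -9 -9 0
SWAP    -> -7 -9 0 -9
STORE 2 -> -7 -9 0
SUB     -> -7 -9
ADD     -> -16
PUSH 2  -> -16 2
LOAD 2  -> -16 2 -9
SWAP    -> -16 -9 2
ROT     -> -9 2 -16
SUB     -> -9 18
DIV     -> 0
PUSH 8  -> 0 8
OVER    -> 0 8 0
ADD     -> 0 8
EQ      -> 0
PUSH -1 -> 0 -1
DUP     -> 0 -1 -1
MUL     -> 0 1
DUP     -> 0 1 1
MUL     -> 0 1
ADD     -> 1
PUSH 0  -> 1 0
ADD     -> 1
LOAD 2  -> 1 -9

2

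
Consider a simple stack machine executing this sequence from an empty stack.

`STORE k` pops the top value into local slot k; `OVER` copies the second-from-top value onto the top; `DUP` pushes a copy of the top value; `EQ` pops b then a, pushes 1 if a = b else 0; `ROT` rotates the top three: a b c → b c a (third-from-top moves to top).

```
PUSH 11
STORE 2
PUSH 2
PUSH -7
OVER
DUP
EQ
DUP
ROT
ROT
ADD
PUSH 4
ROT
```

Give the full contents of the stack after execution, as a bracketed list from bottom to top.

PUSH 11 → 11
STORE 2 → (empty)
PUSH 2  → 2
PUSH -7 → 2 -7
OVER    → 2 -7 2
DUP     → 2 -7 2 2
EQ      → 2 -7 1
DUP     → 2 -7 1 1
ROT     → 2 1 1 -7
ROT     → 2 1 -7 1
ADD     → 2 1 -6
PUSH 4  → 2 1 -6 4
ROT     → 2 -6 4 1

[2, -6, 4, 1]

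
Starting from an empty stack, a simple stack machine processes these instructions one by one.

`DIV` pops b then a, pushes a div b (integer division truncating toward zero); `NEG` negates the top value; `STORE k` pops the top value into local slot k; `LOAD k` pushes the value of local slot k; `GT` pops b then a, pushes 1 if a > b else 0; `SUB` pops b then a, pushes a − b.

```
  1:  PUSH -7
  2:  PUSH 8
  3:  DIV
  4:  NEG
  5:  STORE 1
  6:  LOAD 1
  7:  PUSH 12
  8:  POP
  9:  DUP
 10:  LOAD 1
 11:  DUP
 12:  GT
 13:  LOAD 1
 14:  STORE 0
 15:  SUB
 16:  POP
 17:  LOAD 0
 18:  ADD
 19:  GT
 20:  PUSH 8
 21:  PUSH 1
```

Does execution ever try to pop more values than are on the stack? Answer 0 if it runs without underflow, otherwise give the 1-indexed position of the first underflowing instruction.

PUSH -7 -> -7
PUSH 8  -> -7 8
DIV     -> 0
NEG     -> 0
STORE 1 -> (empty)
LOAD 1  -> 0
PUSH 12 -> 0 12
POP     -> 0
DUP     -> 0 0
LOAD 1  -> 0 0 0
DUP     -> 0 0 0 0
GT      -> 0 0 0
LOAD 1  -> 0 0 0 0
STORE 0 -> 0 0 0
SUB     -> 0 0
POP     -> 0
LOAD 0  -> 0 0
ADD     -> 0
GT  — needs 2 operands, stack has 1 → underflow

19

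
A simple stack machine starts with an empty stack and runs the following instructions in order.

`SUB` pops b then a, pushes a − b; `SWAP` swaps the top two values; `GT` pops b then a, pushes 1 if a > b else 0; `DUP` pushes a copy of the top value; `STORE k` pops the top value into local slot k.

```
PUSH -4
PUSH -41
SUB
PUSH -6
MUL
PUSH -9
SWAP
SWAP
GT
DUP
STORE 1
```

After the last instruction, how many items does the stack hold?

1

PUSH -4  : [-4]
PUSH -41 : [-4, -41]
SUB      : [37]
PUSH -6  : [37, -6]
MUL      : [-222]
PUSH -9  : [-222, -9]
SWAP     : [-9, -222]
SWAP     : [-222, -9]
GT       : [0]
DUP      : [0, 0]
STORE 1  : [0]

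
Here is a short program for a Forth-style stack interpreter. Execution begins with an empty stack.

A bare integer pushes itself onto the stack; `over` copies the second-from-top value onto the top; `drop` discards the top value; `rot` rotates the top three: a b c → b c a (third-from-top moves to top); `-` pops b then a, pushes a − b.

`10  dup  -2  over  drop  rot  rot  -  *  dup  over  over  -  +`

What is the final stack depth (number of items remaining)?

10   → 10
dup  → 10 10
-2   → 10 10 -2
over → 10 10 -2 10
drop → 10 10 -2
rot  → 10 -2 10
rot  → -2 10 10
-    → -2 0
*    → 0
dup  → 0 0
over → 0 0 0
over → 0 0 0 0
-    → 0 0 0
+    → 0 0

2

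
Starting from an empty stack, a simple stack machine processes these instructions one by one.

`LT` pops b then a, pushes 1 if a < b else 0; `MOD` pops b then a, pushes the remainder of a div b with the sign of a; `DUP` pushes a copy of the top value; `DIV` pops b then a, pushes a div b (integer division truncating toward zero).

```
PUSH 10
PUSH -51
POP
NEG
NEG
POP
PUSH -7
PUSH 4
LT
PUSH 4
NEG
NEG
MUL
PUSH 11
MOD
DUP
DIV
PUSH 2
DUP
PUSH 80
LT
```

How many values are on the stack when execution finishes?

PUSH 10  → [10]
PUSH -51 → [10, -51]
POP      → [10]
NEG      → [-10]
NEG      → [10]
POP      → []
PUSH -7  → [-7]
PUSH 4   → [-7, 4]
LT       → [1]
PUSH 4   → [1, 4]
NEG      → [1, -4]
NEG      → [1, 4]
MUL      → [4]
PUSH 11  → [4, 11]
MOD      → [4]
DUP      → [4, 4]
DIV      → [1]
PUSH 2   → [1, 2]
DUP      → [1, 2, 2]
PUSH 80  → [1, 2, 2, 80]
LT       → [1, 2, 1]

3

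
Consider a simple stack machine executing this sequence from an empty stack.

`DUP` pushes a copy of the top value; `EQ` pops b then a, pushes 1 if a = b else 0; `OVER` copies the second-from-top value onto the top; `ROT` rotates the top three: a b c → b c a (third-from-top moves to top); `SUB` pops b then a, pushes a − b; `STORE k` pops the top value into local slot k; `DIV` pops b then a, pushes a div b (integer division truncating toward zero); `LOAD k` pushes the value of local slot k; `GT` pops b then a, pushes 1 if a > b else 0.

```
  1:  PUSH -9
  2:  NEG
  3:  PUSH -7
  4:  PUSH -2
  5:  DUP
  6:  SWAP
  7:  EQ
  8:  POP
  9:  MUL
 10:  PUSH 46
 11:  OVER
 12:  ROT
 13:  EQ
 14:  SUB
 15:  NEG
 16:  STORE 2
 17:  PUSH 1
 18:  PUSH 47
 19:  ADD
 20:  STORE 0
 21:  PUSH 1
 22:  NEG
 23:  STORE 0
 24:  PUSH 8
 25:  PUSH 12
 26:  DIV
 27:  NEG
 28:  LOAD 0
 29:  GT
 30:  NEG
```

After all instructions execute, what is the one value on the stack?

-1

PUSH -9  [-9]
NEG      [9]
PUSH -7  [9, -7]
PUSH -2  [9, -7, -2]
DUP      [9, -7, -2, -2]
SWAP     [9, -7, -2, -2]
EQ       [9, -7, 1]
POP      [9, -7]
MUL      [-63]
PUSH 46  [-63, 46]
OVER     [-63, 46, -63]
ROT      [46, -63, -63]
EQ       [46, 1]
SUB      [45]
NEG      [-45]
STORE 2  []
PUSH 1   [1]
PUSH 47  [1, 47]
ADD      [48]
STORE 0  []
PUSH 1   [1]
NEG      [-1]
STORE 0  []
PUSH 8   [8]
PUSH 12  [8, 12]
DIV      [0]
NEG      [0]
LOAD 0   [0, -1]
GT       [1]
NEG      [-1]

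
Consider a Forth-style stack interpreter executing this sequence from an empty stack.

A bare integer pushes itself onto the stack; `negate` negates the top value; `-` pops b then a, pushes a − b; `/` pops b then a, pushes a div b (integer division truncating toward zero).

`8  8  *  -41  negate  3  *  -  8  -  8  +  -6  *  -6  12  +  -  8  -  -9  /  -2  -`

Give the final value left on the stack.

8      → [8]
8      → [8, 8]
*      → [64]
-41    → [64, -41]
negate → [64, 41]
3      → [64, 41, 3]
*      → [64, 123]
-      → [-59]
8      → [-59, 8]
-      → [-67]
8      → [-67, 8]
+      → [-59]
-6     → [-59, -6]
*      → [354]
-6     → [354, -6]
12     → [354, -6, 12]
+      → [354, 6]
-      → [348]
8      → [348, 8]
-      → [340]
-9     → [340, -9]
/      → [-37]
-2     → [-37, -2]
-      → [-35]

-35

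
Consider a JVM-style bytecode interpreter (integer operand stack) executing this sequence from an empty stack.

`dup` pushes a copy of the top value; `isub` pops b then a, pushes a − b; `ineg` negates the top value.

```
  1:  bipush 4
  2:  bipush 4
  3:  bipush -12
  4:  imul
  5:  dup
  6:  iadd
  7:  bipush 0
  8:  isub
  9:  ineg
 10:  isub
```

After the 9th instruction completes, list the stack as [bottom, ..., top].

[4, 96]

bipush 4   : [4]
bipush 4   : [4, 4]
bipush -12 : [4, 4, -12]
imul       : [4, -48]
dup        : [4, -48, -48]
iadd       : [4, -96]
bipush 0   : [4, -96, 0]
isub       : [4, -96]
ineg       : [4, 96]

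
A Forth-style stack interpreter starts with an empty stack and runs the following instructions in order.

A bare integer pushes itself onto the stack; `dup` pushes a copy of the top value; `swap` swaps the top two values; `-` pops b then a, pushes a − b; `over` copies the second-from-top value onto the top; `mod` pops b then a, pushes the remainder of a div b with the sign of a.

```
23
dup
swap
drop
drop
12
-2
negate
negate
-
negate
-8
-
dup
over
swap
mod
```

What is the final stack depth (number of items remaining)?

2

23     -> [23]
dup    -> [23, 23]
swap   -> [23, 23]
drop   -> [23]
drop   -> []
12     -> [12]
-2     -> [12, -2]
negate -> [12, 2]
negate -> [12, -2]
-      -> [14]
negate -> [-14]
-8     -> [-14, -8]
-      -> [-6]
dup    -> [-6, -6]
over   -> [-6, -6, -6]
swap   -> [-6, -6, -6]
mod    -> [-6, 0]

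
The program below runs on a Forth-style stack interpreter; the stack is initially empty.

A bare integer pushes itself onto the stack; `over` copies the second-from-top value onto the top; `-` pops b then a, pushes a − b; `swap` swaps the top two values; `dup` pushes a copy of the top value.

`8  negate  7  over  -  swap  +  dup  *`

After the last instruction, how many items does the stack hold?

1

8      → 8
negate → -8
7      → -8 7
over   → -8 7 -8
-      → -8 15
swap   → 15 -8
+      → 7
dup    → 7 7
*      → 49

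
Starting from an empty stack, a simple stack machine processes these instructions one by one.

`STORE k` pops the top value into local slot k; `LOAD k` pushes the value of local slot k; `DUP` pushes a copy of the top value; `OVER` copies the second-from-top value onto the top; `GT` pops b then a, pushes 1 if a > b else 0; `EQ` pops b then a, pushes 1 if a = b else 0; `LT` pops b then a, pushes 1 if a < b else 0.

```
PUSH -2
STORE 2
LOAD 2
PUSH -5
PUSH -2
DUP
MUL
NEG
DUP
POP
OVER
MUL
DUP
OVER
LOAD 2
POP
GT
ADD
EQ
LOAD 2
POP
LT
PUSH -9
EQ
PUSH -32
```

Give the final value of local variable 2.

PUSH -2  → [-2]
STORE 2  → []
LOAD 2   → [-2]
PUSH -5  → [-2, -5]
PUSH -2  → [-2, -5, -2]
DUP      → [-2, -5, -2, -2]
MUL      → [-2, -5, 4]
NEG      → [-2, -5, -4]
DUP      → [-2, -5, -4, -4]
POP      → [-2, -5, -4]
OVER     → [-2, -5, -4, -5]
MUL      → [-2, -5, 20]
DUP      → [-2, -5, 20, 20]
OVER     → [-2, -5, 20, 20, 20]
LOAD 2   → [-2, -5, 20, 20, 20, -2]
POP      → [-2, -5, 20, 20, 20]
GT       → [-2, -5, 20, 0]
ADD      → [-2, -5, 20]
EQ       → [-2, 0]
LOAD 2   → [-2, 0, -2]
POP      → [-2, 0]
LT       → [1]
PUSH -9  → [1, -9]
EQ       → [0]
PUSH -32 → [0, -32]

-2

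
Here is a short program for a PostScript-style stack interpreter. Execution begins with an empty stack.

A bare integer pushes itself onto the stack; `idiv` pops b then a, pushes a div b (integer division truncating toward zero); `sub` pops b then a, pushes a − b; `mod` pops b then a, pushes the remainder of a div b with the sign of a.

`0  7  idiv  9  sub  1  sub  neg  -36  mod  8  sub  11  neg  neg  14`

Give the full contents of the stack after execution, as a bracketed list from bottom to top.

0    -> 0
7    -> 0 7
idiv -> 0
9    -> 0 9
sub  -> -9
1    -> -9 1
sub  -> -10
neg  -> 10
-36  -> 10 -36
mod  -> 10
8    -> 10 8
sub  -> 2
11   -> 2 11
neg  -> 2 -11
neg  -> 2 11
14   -> 2 11 14

[2, 11, 14]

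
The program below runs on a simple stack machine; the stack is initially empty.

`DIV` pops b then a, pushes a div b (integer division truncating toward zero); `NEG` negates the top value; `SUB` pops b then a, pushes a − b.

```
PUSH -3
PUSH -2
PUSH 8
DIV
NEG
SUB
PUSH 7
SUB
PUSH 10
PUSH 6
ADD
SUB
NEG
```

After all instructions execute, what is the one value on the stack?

PUSH -3 -> -3
PUSH -2 -> -3 -2
PUSH 8  -> -3 -2 8
DIV     -> -3 0
NEG     -> -3 0
SUB     -> -3
PUSH 7  -> -3 7
SUB     -> -10
PUSH 10 -> -10 10
PUSH 6  -> -10 10 6
ADD     -> -10 16
SUB     -> -26
NEG     -> 26

26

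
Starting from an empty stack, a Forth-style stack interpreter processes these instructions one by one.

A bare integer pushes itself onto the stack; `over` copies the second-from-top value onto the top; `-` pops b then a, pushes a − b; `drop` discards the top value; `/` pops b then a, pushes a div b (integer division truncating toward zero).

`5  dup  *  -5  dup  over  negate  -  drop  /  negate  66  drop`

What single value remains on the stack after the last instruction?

5       [5]
dup     [5, 5]
*       [25]
-5      [25, -5]
dup     [25, -5, -5]
over    [25, -5, -5, -5]
negate  [25, -5, -5, 5]
-       [25, -5, -10]
drop    [25, -5]
/       [-5]
negate  [5]
66      [5, 66]
drop    [5]

5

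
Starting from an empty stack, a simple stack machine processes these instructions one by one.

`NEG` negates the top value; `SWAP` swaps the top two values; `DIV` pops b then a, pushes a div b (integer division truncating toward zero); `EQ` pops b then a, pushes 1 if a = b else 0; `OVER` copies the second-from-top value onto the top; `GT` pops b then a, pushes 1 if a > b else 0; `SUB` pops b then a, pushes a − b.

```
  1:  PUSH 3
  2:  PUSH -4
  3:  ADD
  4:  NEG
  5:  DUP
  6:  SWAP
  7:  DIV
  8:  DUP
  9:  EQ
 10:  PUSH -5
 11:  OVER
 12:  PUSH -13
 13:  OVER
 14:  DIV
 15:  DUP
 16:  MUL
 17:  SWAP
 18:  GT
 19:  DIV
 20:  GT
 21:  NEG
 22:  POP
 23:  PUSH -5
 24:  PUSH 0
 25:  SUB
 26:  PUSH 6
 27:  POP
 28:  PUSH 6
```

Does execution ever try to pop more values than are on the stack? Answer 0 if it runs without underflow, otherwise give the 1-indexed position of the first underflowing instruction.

PUSH 3    3
PUSH -4   3 -4
ADD       -1
NEG       1
DUP       1 1
SWAP      1 1
DIV       1
DUP       1 1
EQ        1
PUSH -5   1 -5
OVER      1 -5 1
PUSH -13  1 -5 1 -13
OVER      1 -5 1 -13 1
DIV       1 -5 1 -13
DUP       1 -5 1 -13 -13
MUL       1 -5 1 169
SWAP      1 -5 169 1
GT        1 -5 1
DIV       1 -5
GT        1
NEG       -1
POP       (empty)
PUSH -5   -5
PUSH 0    -5 0
SUB       -5
PUSH 6    -5 6
POP       -5
PUSH 6    -5 6

0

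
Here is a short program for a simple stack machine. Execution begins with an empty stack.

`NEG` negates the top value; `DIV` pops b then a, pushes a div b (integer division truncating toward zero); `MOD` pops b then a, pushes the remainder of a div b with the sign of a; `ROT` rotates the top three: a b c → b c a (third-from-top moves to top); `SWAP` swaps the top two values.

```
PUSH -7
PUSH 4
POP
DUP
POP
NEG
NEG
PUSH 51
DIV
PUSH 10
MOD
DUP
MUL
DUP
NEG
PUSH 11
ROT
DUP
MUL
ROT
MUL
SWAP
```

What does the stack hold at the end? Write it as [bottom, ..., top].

[0, 11]

PUSH -7 -> -7
PUSH 4  -> -7 4
POP     -> -7
DUP     -> -7 -7
POP     -> -7
NEG     -> 7
NEG     -> -7
PUSH 51 -> -7 51
DIV     -> 0
PUSH 10 -> 0 10
MOD     -> 0
DUP     -> 0 0
MUL     -> 0
DUP     -> 0 0
NEG     -> 0 0
PUSH 11 -> 0 0 11
ROT     -> 0 11 0
DUP     -> 0 11 0 0
MUL     -> 0 11 0
ROT     -> 11 0 0
MUL     -> 11 0
SWAP    -> 0 11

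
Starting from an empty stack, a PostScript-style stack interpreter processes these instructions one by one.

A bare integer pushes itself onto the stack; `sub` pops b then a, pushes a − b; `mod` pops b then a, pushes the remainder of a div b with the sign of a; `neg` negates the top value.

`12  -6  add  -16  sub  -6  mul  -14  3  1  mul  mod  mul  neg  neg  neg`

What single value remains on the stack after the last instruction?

-264

12  : 12
-6  : 12 -6
add : 6
-16 : 6 -16
sub : 22
-6  : 22 -6
mul : -132
-14 : -132 -14
3   : -132 -14 3
1   : -132 -14 3 1
mul : -132 -14 3
mod : -132 -2
mul : 264
neg : -264
neg : 264
neg : -264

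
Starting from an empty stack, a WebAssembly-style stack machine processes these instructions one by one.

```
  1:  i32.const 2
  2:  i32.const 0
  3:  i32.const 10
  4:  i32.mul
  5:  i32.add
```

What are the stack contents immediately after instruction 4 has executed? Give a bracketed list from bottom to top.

[2, 0]

i32.const 2  -> 2
i32.const 0  -> 2 0
i32.const 10 -> 2 0 10
i32.mul      -> 2 0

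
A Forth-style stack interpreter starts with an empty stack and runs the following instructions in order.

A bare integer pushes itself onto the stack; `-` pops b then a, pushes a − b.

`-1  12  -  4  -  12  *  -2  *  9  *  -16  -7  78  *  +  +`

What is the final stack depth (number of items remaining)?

1

-1   -1
12   -1 12
-    -13
4    -13 4
-    -17
12   -17 12
*    -204
-2   -204 -2
*    408
9    408 9
*    3672
-16  3672 -16
-7   3672 -16 -7
78   3672 -16 -7 78
*    3672 -16 -546
+    3672 -562
+    3110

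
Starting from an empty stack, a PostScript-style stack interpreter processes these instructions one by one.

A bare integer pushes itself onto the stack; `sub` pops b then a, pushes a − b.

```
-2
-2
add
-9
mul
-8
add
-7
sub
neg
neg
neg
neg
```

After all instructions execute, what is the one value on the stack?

-2  -> -2
-2  -> -2 -2
add -> -4
-9  -> -4 -9
mul -> 36
-8  -> 36 -8
add -> 28
-7  -> 28 -7
sub -> 35
neg -> -35
neg -> 35
neg -> -35
neg -> 35

35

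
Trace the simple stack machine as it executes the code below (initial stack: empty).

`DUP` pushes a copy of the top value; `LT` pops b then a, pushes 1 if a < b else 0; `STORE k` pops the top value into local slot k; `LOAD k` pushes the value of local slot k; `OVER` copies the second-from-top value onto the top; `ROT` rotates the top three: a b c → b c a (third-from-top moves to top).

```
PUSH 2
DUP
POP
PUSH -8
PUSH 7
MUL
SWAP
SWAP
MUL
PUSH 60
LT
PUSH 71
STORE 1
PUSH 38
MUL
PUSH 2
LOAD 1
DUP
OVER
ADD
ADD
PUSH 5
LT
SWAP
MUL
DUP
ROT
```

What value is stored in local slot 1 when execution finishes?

71

PUSH 2   [2]
DUP      [2, 2]
POP      [2]
PUSH -8  [2, -8]
PUSH 7   [2, -8, 7]
MUL      [2, -56]
SWAP     [-56, 2]
SWAP     [2, -56]
MUL      [-112]
PUSH 60  [-112, 60]
LT       [1]
PUSH 71  [1, 71]
STORE 1  [1]
PUSH 38  [1, 38]
MUL      [38]
PUSH 2   [38, 2]
LOAD 1   [38, 2, 71]
DUP      [38, 2, 71, 71]
OVER     [38, 2, 71, 71, 71]
ADD      [38, 2, 71, 142]
ADD      [38, 2, 213]
PUSH 5   [38, 2, 213, 5]
LT       [38, 2, 0]
SWAP     [38, 0, 2]
MUL      [38, 0]
DUP      [38, 0, 0]
ROT      [0, 0, 38]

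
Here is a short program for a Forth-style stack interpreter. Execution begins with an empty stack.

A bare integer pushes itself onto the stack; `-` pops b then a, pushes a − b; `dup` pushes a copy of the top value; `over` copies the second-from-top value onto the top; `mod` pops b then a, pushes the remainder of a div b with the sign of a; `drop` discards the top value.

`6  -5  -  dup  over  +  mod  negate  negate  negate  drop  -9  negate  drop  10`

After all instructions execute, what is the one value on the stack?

6      -> [6]
-5     -> [6, -5]
-      -> [11]
dup    -> [11, 11]
over   -> [11, 11, 11]
+      -> [11, 22]
mod    -> [11]
negate -> [-11]
negate -> [11]
negate -> [-11]
drop   -> []
-9     -> [-9]
negate -> [9]
drop   -> []
10     -> [10]

10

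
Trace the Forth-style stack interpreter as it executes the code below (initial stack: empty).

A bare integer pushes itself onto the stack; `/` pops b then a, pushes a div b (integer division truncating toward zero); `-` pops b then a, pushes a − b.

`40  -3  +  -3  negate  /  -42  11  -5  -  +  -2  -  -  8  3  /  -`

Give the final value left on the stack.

40     -> [40]
-3     -> [40, -3]
+      -> [37]
-3     -> [37, -3]
negate -> [37, 3]
/      -> [12]
-42    -> [12, -42]
11     -> [12, -42, 11]
-5     -> [12, -42, 11, -5]
-      -> [12, -42, 16]
+      -> [12, -26]
-2     -> [12, -26, -2]
-      -> [12, -24]
-      -> [36]
8      -> [36, 8]
3      -> [36, 8, 3]
/      -> [36, 2]
-      -> [34]

34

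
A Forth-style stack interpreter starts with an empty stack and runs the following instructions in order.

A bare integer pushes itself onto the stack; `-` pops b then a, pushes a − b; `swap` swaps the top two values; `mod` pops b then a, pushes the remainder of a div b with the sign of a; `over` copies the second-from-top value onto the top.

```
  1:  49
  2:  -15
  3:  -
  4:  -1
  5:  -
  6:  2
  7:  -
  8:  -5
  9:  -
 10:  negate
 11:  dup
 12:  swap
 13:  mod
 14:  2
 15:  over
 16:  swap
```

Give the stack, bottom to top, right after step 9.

49  -> 49
-15 -> 49 -15
-   -> 64
-1  -> 64 -1
-   -> 65
2   -> 65 2
-   -> 63
-5  -> 63 -5
-   -> 68

[68]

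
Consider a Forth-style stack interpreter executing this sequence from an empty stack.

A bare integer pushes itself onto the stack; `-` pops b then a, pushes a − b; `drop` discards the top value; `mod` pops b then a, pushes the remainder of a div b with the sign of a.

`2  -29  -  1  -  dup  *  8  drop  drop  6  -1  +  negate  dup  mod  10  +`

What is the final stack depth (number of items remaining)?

2      : [2]
-29    : [2, -29]
-      : [31]
1      : [31, 1]
-      : [30]
dup    : [30, 30]
*      : [900]
8      : [900, 8]
drop   : [900]
drop   : []
6      : [6]
-1     : [6, -1]
+      : [5]
negate : [-5]
dup    : [-5, -5]
mod    : [0]
10     : [0, 10]
+      : [10]

1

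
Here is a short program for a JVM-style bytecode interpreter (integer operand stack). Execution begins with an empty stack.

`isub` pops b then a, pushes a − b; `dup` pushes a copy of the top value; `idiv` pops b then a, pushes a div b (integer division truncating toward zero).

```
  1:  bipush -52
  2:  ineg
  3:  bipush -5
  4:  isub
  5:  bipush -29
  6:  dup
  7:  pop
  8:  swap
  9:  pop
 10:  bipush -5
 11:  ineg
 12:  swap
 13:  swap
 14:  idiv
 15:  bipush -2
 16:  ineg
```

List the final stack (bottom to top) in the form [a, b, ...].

[-5, 2]

bipush -52  -52
ineg        52
bipush -5   52 -5
isub        57
bipush -29  57 -29
dup         57 -29 -29
pop         57 -29
swap        -29 57
pop         -29
bipush -5   -29 -5
ineg        -29 5
swap        5 -29
swap        -29 5
idiv        -5
bipush -2   -5 -2
ineg        -5 2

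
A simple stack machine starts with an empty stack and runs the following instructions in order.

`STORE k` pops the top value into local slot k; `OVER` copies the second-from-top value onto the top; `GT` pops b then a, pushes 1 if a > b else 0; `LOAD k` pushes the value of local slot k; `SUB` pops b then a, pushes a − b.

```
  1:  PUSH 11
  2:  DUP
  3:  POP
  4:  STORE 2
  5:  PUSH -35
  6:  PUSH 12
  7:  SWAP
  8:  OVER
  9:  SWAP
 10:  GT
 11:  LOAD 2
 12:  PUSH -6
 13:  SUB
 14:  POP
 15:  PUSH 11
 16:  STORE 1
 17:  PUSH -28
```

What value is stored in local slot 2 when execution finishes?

11

PUSH 11  : 11
DUP      : 11 11
POP      : 11
STORE 2  : (empty)
PUSH -35 : -35
PUSH 12  : -35 12
SWAP     : 12 -35
OVER     : 12 -35 12
SWAP     : 12 12 -35
GT       : 12 1
LOAD 2   : 12 1 11
PUSH -6  : 12 1 11 -6
SUB      : 12 1 17
POP      : 12 1
PUSH 11  : 12 1 11
STORE 1  : 12 1
PUSH -28 : 12 1 -28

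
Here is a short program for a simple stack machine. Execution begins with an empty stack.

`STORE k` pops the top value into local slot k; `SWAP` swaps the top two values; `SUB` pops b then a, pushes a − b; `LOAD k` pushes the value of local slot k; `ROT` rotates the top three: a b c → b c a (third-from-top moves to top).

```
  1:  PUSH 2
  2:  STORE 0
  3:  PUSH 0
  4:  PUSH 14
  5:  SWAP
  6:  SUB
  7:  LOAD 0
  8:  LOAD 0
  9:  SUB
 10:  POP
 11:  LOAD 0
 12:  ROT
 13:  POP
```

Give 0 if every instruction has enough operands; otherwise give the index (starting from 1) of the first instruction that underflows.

12

PUSH 2  → 2
STORE 0 → (empty)
PUSH 0  → 0
PUSH 14 → 0 14
SWAP    → 14 0
SUB     → 14
LOAD 0  → 14 2
LOAD 0  → 14 2 2
SUB     → 14 0
POP     → 14
LOAD 0  → 14 2
ROT  — needs 3 operands, stack has 2 → underflow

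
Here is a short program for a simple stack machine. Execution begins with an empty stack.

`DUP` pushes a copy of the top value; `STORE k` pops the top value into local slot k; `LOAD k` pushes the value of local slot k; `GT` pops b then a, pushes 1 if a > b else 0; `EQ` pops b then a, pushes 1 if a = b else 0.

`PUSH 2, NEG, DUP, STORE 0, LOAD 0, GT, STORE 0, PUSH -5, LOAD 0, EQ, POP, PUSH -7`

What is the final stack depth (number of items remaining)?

1

PUSH 2   [2]
NEG      [-2]
DUP      [-2, -2]
STORE 0  [-2]
LOAD 0   [-2, -2]
GT       [0]
STORE 0  []
PUSH -5  [-5]
LOAD 0   [-5, 0]
EQ       [0]
POP      []
PUSH -7  [-7]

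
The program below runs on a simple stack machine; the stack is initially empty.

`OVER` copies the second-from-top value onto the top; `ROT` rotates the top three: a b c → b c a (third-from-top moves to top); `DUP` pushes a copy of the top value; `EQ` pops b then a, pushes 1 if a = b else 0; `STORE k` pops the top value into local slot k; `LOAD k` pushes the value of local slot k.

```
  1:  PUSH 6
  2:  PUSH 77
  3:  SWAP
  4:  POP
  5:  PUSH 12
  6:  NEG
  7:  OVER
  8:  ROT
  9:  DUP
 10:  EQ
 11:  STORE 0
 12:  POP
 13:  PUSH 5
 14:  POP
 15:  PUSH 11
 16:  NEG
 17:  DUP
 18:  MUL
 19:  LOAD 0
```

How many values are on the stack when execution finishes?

PUSH 6  -> [6]
PUSH 77 -> [6, 77]
SWAP    -> [77, 6]
POP     -> [77]
PUSH 12 -> [77, 12]
NEG     -> [77, -12]
OVER    -> [77, -12, 77]
ROT     -> [-12, 77, 77]
DUP     -> [-12, 77, 77, 77]
EQ      -> [-12, 77, 1]
STORE 0 -> [-12, 77]
POP     -> [-12]
PUSH 5  -> [-12, 5]
POP     -> [-12]
PUSH 11 -> [-12, 11]
NEG     -> [-12, -11]
DUP     -> [-12, -11, -11]
MUL     -> [-12, 121]
LOAD 0  -> [-12, 121, 1]

3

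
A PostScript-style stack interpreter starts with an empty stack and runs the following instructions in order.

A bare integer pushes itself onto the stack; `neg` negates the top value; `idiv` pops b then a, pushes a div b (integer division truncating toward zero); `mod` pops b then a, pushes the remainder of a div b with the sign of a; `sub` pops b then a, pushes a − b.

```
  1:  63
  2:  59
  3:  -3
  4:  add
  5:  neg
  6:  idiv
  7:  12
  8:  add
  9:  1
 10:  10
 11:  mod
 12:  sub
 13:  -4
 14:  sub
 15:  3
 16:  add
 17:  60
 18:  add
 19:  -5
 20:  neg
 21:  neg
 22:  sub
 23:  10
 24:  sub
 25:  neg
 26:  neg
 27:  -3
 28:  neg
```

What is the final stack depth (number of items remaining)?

63   -> 63
59   -> 63 59
-3   -> 63 59 -3
add  -> 63 56
neg  -> 63 -56
idiv -> -1
12   -> -1 12
add  -> 11
1    -> 11 1
10   -> 11 1 10
mod  -> 11 1
sub  -> 10
-4   -> 10 -4
sub  -> 14
3    -> 14 3
add  -> 17
60   -> 17 60
add  -> 77
-5   -> 77 -5
neg  -> 77 5
neg  -> 77 -5
sub  -> 82
10   -> 82 10
sub  -> 72
neg  -> -72
neg  -> 72
-3   -> 72 -3
neg  -> 72 3

2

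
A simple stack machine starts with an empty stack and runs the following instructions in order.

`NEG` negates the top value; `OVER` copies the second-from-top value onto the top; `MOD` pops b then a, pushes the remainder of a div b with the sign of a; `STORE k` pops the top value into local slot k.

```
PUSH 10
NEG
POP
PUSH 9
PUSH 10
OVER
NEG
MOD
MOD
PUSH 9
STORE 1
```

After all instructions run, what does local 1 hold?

PUSH 10 -> 10
NEG     -> -10
POP     -> (empty)
PUSH 9  -> 9
PUSH 10 -> 9 10
OVER    -> 9 10 9
NEG     -> 9 10 -9
MOD     -> 9 1
MOD     -> 0
PUSH 9  -> 0 9
STORE 1 -> 0

9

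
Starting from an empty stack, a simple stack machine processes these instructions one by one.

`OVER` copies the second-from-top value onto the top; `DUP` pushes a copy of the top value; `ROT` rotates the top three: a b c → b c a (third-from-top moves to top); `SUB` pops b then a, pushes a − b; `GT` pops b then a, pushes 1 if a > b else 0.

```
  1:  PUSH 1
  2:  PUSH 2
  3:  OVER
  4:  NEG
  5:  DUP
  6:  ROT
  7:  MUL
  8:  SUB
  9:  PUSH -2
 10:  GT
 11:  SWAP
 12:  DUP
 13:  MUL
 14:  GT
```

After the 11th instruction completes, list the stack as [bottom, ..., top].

[1, 1]

PUSH 1  : 1
PUSH 2  : 1 2
OVER    : 1 2 1
NEG     : 1 2 -1
DUP     : 1 2 -1 -1
ROT     : 1 -1 -1 2
MUL     : 1 -1 -2
SUB     : 1 1
PUSH -2 : 1 1 -2
GT      : 1 1
SWAP    : 1 1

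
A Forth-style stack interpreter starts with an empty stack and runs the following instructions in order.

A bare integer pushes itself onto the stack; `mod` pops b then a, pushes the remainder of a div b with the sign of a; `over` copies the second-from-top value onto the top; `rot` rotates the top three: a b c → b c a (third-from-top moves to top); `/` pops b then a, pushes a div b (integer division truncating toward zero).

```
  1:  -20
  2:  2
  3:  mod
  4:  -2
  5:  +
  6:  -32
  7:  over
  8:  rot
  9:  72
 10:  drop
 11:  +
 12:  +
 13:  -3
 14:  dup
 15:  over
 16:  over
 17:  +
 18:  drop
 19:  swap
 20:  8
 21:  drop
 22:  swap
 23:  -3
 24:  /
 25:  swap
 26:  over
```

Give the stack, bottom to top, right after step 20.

-20   -20
2     -20 2
mod   0
-2    0 -2
+     -2
-32   -2 -32
over  -2 -32 -2
rot   -32 -2 -2
72    -32 -2 -2 72
drop  -32 -2 -2
+     -32 -4
+     -36
-3    -36 -3
dup   -36 -3 -3
over  -36 -3 -3 -3
over  -36 -3 -3 -3 -3
+     -36 -3 -3 -6
drop  -36 -3 -3
swap  -36 -3 -3
8     -36 -3 -3 8

[-36, -3, -3, 8]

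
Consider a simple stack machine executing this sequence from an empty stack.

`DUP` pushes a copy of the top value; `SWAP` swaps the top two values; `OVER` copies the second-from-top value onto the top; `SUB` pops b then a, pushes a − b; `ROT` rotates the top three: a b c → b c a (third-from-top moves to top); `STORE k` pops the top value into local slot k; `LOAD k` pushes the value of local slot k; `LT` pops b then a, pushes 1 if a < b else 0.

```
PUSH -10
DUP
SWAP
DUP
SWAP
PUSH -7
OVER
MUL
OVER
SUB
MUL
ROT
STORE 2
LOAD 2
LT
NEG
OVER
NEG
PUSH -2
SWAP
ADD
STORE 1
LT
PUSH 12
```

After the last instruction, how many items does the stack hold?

2

PUSH -10 : -10
DUP      : -10 -10
SWAP     : -10 -10
DUP      : -10 -10 -10
SWAP     : -10 -10 -10
PUSH -7  : -10 -10 -10 -7
OVER     : -10 -10 -10 -7 -10
MUL      : -10 -10 -10 70
OVER     : -10 -10 -10 70 -10
SUB      : -10 -10 -10 80
MUL      : -10 -10 -800
ROT      : -10 -800 -10
STORE 2  : -10 -800
LOAD 2   : -10 -800 -10
LT       : -10 1
NEG      : -10 -1
OVER     : -10 -1 -10
NEG      : -10 -1 10
PUSH -2  : -10 -1 10 -2
SWAP     : -10 -1 -2 10
ADD      : -10 -1 8
STORE 1  : -10 -1
LT       : 1
PUSH 12  : 1 12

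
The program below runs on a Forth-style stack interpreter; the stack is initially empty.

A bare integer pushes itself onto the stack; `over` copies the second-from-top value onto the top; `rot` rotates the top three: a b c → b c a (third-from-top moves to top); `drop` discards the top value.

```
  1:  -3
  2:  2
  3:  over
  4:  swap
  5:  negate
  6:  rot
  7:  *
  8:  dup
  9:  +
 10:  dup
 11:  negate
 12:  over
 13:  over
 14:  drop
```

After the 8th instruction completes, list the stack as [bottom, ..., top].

-3     → [-3]
2      → [-3, 2]
over   → [-3, 2, -3]
swap   → [-3, -3, 2]
negate → [-3, -3, -2]
rot    → [-3, -2, -3]
*      → [-3, 6]
dup    → [-3, 6, 6]

[-3, 6, 6]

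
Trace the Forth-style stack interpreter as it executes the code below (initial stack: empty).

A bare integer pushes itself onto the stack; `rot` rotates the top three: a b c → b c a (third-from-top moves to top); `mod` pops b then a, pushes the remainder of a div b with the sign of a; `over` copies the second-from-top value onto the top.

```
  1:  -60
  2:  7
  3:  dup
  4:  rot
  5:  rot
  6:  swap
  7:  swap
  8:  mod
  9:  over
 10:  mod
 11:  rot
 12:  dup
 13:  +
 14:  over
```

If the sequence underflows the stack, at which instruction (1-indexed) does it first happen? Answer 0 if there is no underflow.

-60   -60
7     -60 7
dup   -60 7 7
rot   7 7 -60
rot   7 -60 7
swap  7 7 -60
swap  7 -60 7
mod   7 -4
over  7 -4 7
mod   7 -4
rot  — needs 3 operands, stack has 2 → underflow

11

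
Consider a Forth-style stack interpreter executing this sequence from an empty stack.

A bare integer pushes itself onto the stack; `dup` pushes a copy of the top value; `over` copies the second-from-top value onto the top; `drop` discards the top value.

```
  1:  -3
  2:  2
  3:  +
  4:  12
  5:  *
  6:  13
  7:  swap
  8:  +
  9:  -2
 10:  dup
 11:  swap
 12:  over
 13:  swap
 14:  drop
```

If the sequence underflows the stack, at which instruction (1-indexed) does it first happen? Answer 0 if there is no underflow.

0

-3    [-3]
2     [-3, 2]
+     [-1]
12    [-1, 12]
*     [-12]
13    [-12, 13]
swap  [13, -12]
+     [1]
-2    [1, -2]
dup   [1, -2, -2]
swap  [1, -2, -2]
over  [1, -2, -2, -2]
swap  [1, -2, -2, -2]
drop  [1, -2, -2]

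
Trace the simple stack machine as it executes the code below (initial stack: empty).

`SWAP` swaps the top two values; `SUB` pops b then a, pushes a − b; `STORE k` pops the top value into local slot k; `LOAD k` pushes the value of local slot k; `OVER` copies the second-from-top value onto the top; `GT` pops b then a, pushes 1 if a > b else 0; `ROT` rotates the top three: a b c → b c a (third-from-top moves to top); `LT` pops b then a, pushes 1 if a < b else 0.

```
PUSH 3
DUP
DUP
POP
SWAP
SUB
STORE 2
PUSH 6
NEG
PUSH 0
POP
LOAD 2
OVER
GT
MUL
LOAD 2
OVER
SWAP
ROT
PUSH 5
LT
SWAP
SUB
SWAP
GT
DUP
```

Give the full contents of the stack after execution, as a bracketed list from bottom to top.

PUSH 3  : [3]
DUP     : [3, 3]
DUP     : [3, 3, 3]
POP     : [3, 3]
SWAP    : [3, 3]
SUB     : [0]
STORE 2 : []
PUSH 6  : [6]
NEG     : [-6]
PUSH 0  : [-6, 0]
POP     : [-6]
LOAD 2  : [-6, 0]
OVER    : [-6, 0, -6]
GT      : [-6, 1]
MUL     : [-6]
LOAD 2  : [-6, 0]
OVER    : [-6, 0, -6]
SWAP    : [-6, -6, 0]
ROT     : [-6, 0, -6]
PUSH 5  : [-6, 0, -6, 5]
LT      : [-6, 0, 1]
SWAP    : [-6, 1, 0]
SUB     : [-6, 1]
SWAP    : [1, -6]
GT      : [1]
DUP     : [1, 1]

[1, 1]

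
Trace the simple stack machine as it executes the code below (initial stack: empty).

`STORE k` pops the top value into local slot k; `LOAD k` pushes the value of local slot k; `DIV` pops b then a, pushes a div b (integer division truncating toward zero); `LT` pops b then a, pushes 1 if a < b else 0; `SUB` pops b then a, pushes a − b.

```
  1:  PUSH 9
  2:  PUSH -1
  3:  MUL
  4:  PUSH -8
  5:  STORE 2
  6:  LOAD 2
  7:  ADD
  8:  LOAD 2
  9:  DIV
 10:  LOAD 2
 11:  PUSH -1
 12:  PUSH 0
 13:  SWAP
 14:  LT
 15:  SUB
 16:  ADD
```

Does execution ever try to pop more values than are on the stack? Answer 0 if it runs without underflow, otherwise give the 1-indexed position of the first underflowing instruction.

PUSH 9  : [9]
PUSH -1 : [9, -1]
MUL     : [-9]
PUSH -8 : [-9, -8]
STORE 2 : [-9]
LOAD 2  : [-9, -8]
ADD     : [-17]
LOAD 2  : [-17, -8]
DIV     : [2]
LOAD 2  : [2, -8]
PUSH -1 : [2, -8, -1]
PUSH 0  : [2, -8, -1, 0]
SWAP    : [2, -8, 0, -1]
LT      : [2, -8, 0]
SUB     : [2, -8]
ADD     : [-6]

0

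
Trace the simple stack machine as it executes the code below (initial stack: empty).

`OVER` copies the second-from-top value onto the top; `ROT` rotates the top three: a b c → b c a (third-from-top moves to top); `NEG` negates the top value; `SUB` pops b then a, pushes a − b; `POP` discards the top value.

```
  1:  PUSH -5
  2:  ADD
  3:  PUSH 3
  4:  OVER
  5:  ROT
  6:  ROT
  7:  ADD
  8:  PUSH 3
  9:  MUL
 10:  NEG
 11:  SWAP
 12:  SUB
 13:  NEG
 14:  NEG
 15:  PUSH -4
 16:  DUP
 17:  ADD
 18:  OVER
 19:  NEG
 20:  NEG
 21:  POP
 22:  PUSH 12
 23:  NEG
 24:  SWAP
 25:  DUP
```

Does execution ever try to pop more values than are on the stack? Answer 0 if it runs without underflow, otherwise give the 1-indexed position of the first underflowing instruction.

PUSH -5 : -5
ADD  — needs 2 operands, stack has 1 → underflow

2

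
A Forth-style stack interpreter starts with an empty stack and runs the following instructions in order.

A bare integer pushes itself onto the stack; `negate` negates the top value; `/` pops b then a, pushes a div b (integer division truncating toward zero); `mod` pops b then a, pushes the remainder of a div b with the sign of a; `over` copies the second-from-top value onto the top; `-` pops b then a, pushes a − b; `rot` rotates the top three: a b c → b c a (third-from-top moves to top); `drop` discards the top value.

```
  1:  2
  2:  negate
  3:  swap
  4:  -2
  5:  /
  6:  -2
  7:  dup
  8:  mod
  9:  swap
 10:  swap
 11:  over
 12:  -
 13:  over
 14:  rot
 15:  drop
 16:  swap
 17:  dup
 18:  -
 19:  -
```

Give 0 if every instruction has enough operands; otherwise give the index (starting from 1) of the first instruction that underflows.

2      → 2
negate → -2
swap  — needs 2 operands, stack has 1 → underflow

3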